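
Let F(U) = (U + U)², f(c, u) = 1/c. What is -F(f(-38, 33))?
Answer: -1/361 ≈ -0.0027701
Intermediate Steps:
F(U) = 4*U² (F(U) = (2*U)² = 4*U²)
-F(f(-38, 33)) = -4*(1/(-38))² = -4*(-1/38)² = -4/1444 = -1*1/361 = -1/361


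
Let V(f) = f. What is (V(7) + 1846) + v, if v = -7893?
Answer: -6040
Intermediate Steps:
(V(7) + 1846) + v = (7 + 1846) - 7893 = 1853 - 7893 = -6040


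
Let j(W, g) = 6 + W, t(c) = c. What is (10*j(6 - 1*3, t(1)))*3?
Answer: 270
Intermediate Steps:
(10*j(6 - 1*3, t(1)))*3 = (10*(6 + (6 - 1*3)))*3 = (10*(6 + (6 - 3)))*3 = (10*(6 + 3))*3 = (10*9)*3 = 90*3 = 270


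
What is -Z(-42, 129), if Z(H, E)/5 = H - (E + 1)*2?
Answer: 1510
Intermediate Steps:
Z(H, E) = -10 - 10*E + 5*H (Z(H, E) = 5*(H - (E + 1)*2) = 5*(H - (1 + E)*2) = 5*(H - (2 + 2*E)) = 5*(H + (-2 - 2*E)) = 5*(-2 + H - 2*E) = -10 - 10*E + 5*H)
-Z(-42, 129) = -(-10 - 10*129 + 5*(-42)) = -(-10 - 1290 - 210) = -1*(-1510) = 1510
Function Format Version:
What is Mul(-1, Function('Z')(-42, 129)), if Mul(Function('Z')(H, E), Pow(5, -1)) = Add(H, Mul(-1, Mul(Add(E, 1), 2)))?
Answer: 1510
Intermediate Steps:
Function('Z')(H, E) = Add(-10, Mul(-10, E), Mul(5, H)) (Function('Z')(H, E) = Mul(5, Add(H, Mul(-1, Mul(Add(E, 1), 2)))) = Mul(5, Add(H, Mul(-1, Mul(Add(1, E), 2)))) = Mul(5, Add(H, Mul(-1, Add(2, Mul(2, E))))) = Mul(5, Add(H, Add(-2, Mul(-2, E)))) = Mul(5, Add(-2, H, Mul(-2, E))) = Add(-10, Mul(-10, E), Mul(5, H)))
Mul(-1, Function('Z')(-42, 129)) = Mul(-1, Add(-10, Mul(-10, 129), Mul(5, -42))) = Mul(-1, Add(-10, -1290, -210)) = Mul(-1, -1510) = 1510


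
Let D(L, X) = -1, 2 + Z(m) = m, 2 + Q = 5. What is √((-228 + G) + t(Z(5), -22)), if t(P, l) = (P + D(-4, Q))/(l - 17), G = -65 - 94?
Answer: I*√588705/39 ≈ 19.674*I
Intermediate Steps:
Q = 3 (Q = -2 + 5 = 3)
Z(m) = -2 + m
G = -159
t(P, l) = (-1 + P)/(-17 + l) (t(P, l) = (P - 1)/(l - 17) = (-1 + P)/(-17 + l))
√((-228 + G) + t(Z(5), -22)) = √((-228 - 159) + (-1 + (-2 + 5))/(-17 - 22)) = √(-387 + (-1 + 3)/(-39)) = √(-387 - 1/39*2) = √(-387 - 2/39) = √(-15095/39) = I*√588705/39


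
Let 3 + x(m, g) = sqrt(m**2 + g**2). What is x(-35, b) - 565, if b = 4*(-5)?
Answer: -568 + 5*sqrt(65) ≈ -527.69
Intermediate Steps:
b = -20
x(m, g) = -3 + sqrt(g**2 + m**2) (x(m, g) = -3 + sqrt(m**2 + g**2) = -3 + sqrt(g**2 + m**2))
x(-35, b) - 565 = (-3 + sqrt((-20)**2 + (-35)**2)) - 565 = (-3 + sqrt(400 + 1225)) - 565 = (-3 + sqrt(1625)) - 565 = (-3 + 5*sqrt(65)) - 565 = -568 + 5*sqrt(65)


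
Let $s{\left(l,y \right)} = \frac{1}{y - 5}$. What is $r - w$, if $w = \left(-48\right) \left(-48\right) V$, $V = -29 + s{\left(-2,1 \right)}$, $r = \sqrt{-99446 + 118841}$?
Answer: $67392 + 3 \sqrt{2155} \approx 67531.0$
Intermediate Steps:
$s{\left(l,y \right)} = \frac{1}{-5 + y}$
$r = 3 \sqrt{2155}$ ($r = \sqrt{19395} = 3 \sqrt{2155} \approx 139.27$)
$V = - \frac{117}{4}$ ($V = -29 + \frac{1}{-5 + 1} = -29 + \frac{1}{-4} = -29 - \frac{1}{4} = - \frac{117}{4} \approx -29.25$)
$w = -67392$ ($w = \left(-48\right) \left(-48\right) \left(- \frac{117}{4}\right) = 2304 \left(- \frac{117}{4}\right) = -67392$)
$r - w = 3 \sqrt{2155} - -67392 = 3 \sqrt{2155} + 67392 = 67392 + 3 \sqrt{2155}$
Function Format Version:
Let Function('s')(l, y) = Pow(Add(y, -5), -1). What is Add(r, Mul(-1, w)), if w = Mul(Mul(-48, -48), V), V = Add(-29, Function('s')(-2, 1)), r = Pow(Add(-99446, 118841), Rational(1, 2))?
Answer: Add(67392, Mul(3, Pow(2155, Rational(1, 2)))) ≈ 67531.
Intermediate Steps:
Function('s')(l, y) = Pow(Add(-5, y), -1)
r = Mul(3, Pow(2155, Rational(1, 2))) (r = Pow(19395, Rational(1, 2)) = Mul(3, Pow(2155, Rational(1, 2))) ≈ 139.27)
V = Rational(-117, 4) (V = Add(-29, Pow(Add(-5, 1), -1)) = Add(-29, Pow(-4, -1)) = Add(-29, Rational(-1, 4)) = Rational(-117, 4) ≈ -29.250)
w = -67392 (w = Mul(Mul(-48, -48), Rational(-117, 4)) = Mul(2304, Rational(-117, 4)) = -67392)
Add(r, Mul(-1, w)) = Add(Mul(3, Pow(2155, Rational(1, 2))), Mul(-1, -67392)) = Add(Mul(3, Pow(2155, Rational(1, 2))), 67392) = Add(67392, Mul(3, Pow(2155, Rational(1, 2))))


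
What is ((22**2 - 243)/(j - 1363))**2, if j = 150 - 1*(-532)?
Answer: 58081/463761 ≈ 0.12524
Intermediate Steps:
j = 682 (j = 150 + 532 = 682)
((22**2 - 243)/(j - 1363))**2 = ((22**2 - 243)/(682 - 1363))**2 = ((484 - 243)/(-681))**2 = (241*(-1/681))**2 = (-241/681)**2 = 58081/463761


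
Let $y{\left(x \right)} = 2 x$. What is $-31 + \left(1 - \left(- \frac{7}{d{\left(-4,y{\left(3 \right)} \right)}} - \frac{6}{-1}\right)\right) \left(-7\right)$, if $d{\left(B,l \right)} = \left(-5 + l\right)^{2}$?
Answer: $-45$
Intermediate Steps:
$-31 + \left(1 - \left(- \frac{7}{d{\left(-4,y{\left(3 \right)} \right)}} - \frac{6}{-1}\right)\right) \left(-7\right) = -31 + \left(1 - \left(- \frac{7}{\left(-5 + 2 \cdot 3\right)^{2}} - \frac{6}{-1}\right)\right) \left(-7\right) = -31 + \left(1 - \left(- \frac{7}{\left(-5 + 6\right)^{2}} - -6\right)\right) \left(-7\right) = -31 + \left(1 - \left(- \frac{7}{1^{2}} + 6\right)\right) \left(-7\right) = -31 + \left(1 - \left(- \frac{7}{1} + 6\right)\right) \left(-7\right) = -31 + \left(1 - \left(\left(-7\right) 1 + 6\right)\right) \left(-7\right) = -31 + \left(1 - \left(-7 + 6\right)\right) \left(-7\right) = -31 + \left(1 - -1\right) \left(-7\right) = -31 + \left(1 + 1\right) \left(-7\right) = -31 + 2 \left(-7\right) = -31 - 14 = -45$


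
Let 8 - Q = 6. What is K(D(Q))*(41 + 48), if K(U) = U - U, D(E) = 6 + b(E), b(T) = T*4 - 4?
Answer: 0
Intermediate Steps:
Q = 2 (Q = 8 - 1*6 = 8 - 6 = 2)
b(T) = -4 + 4*T (b(T) = 4*T - 4 = -4 + 4*T)
D(E) = 2 + 4*E (D(E) = 6 + (-4 + 4*E) = 2 + 4*E)
K(U) = 0
K(D(Q))*(41 + 48) = 0*(41 + 48) = 0*89 = 0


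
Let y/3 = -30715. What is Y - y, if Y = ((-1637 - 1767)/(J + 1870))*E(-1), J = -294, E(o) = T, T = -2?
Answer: 18153416/197 ≈ 92149.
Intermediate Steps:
y = -92145 (y = 3*(-30715) = -92145)
E(o) = -2
Y = 851/197 (Y = ((-1637 - 1767)/(-294 + 1870))*(-2) = -3404/1576*(-2) = -3404*1/1576*(-2) = -851/394*(-2) = 851/197 ≈ 4.3198)
Y - y = 851/197 - 1*(-92145) = 851/197 + 92145 = 18153416/197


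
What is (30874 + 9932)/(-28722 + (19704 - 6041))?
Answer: -40806/15059 ≈ -2.7097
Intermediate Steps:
(30874 + 9932)/(-28722 + (19704 - 6041)) = 40806/(-28722 + 13663) = 40806/(-15059) = 40806*(-1/15059) = -40806/15059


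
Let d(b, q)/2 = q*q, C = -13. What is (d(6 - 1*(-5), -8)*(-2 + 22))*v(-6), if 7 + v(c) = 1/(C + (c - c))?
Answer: -235520/13 ≈ -18117.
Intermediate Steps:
v(c) = -92/13 (v(c) = -7 + 1/(-13 + (c - c)) = -7 + 1/(-13 + 0) = -7 + 1/(-13) = -7 - 1/13 = -92/13)
d(b, q) = 2*q**2 (d(b, q) = 2*(q*q) = 2*q**2)
(d(6 - 1*(-5), -8)*(-2 + 22))*v(-6) = ((2*(-8)**2)*(-2 + 22))*(-92/13) = ((2*64)*20)*(-92/13) = (128*20)*(-92/13) = 2560*(-92/13) = -235520/13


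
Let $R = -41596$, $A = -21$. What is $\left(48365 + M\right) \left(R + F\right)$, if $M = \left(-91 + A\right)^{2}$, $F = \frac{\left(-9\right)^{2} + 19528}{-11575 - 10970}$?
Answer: $- \frac{19040182412987}{7515} \approx -2.5336 \cdot 10^{9}$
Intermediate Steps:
$F = - \frac{19609}{22545}$ ($F = \frac{81 + 19528}{-22545} = 19609 \left(- \frac{1}{22545}\right) = - \frac{19609}{22545} \approx -0.86977$)
$M = 12544$ ($M = \left(-91 - 21\right)^{2} = \left(-112\right)^{2} = 12544$)
$\left(48365 + M\right) \left(R + F\right) = \left(48365 + 12544\right) \left(-41596 - \frac{19609}{22545}\right) = 60909 \left(- \frac{937801429}{22545}\right) = - \frac{19040182412987}{7515}$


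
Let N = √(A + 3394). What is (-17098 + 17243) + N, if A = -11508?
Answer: 145 + I*√8114 ≈ 145.0 + 90.078*I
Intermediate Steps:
N = I*√8114 (N = √(-11508 + 3394) = √(-8114) = I*√8114 ≈ 90.078*I)
(-17098 + 17243) + N = (-17098 + 17243) + I*√8114 = 145 + I*√8114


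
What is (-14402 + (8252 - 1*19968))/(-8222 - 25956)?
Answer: 13059/17089 ≈ 0.76418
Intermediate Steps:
(-14402 + (8252 - 1*19968))/(-8222 - 25956) = (-14402 + (8252 - 19968))/(-34178) = (-14402 - 11716)*(-1/34178) = -26118*(-1/34178) = 13059/17089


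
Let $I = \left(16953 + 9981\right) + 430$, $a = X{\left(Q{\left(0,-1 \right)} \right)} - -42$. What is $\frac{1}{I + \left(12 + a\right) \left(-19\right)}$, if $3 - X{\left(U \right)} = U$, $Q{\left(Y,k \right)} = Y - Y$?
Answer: $\frac{1}{26281} \approx 3.805 \cdot 10^{-5}$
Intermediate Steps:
$Q{\left(Y,k \right)} = 0$
$X{\left(U \right)} = 3 - U$
$a = 45$ ($a = \left(3 - 0\right) - -42 = \left(3 + 0\right) + 42 = 3 + 42 = 45$)
$I = 27364$ ($I = 26934 + 430 = 27364$)
$\frac{1}{I + \left(12 + a\right) \left(-19\right)} = \frac{1}{27364 + \left(12 + 45\right) \left(-19\right)} = \frac{1}{27364 + 57 \left(-19\right)} = \frac{1}{27364 - 1083} = \frac{1}{26281}$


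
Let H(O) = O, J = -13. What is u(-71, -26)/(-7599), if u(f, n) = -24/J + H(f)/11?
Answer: 659/1086657 ≈ 0.00060645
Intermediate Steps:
u(f, n) = 24/13 + f/11 (u(f, n) = -24/(-13) + f/11 = -24*(-1/13) + f*(1/11) = 24/13 + f/11)
u(-71, -26)/(-7599) = (24/13 + (1/11)*(-71))/(-7599) = (24/13 - 71/11)*(-1/7599) = -659/143*(-1/7599) = 659/1086657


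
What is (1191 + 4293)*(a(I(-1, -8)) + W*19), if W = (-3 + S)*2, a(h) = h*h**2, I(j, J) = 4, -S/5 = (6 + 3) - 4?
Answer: -5484000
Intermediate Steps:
S = -25 (S = -5*((6 + 3) - 4) = -5*(9 - 4) = -5*5 = -25)
a(h) = h**3
W = -56 (W = (-3 - 25)*2 = -28*2 = -56)
(1191 + 4293)*(a(I(-1, -8)) + W*19) = (1191 + 4293)*(4**3 - 56*19) = 5484*(64 - 1064) = 5484*(-1000) = -5484000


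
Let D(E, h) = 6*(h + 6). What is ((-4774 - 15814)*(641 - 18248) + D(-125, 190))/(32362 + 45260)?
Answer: 60415682/12937 ≈ 4670.0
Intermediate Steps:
D(E, h) = 36 + 6*h (D(E, h) = 6*(6 + h) = 36 + 6*h)
((-4774 - 15814)*(641 - 18248) + D(-125, 190))/(32362 + 45260) = ((-4774 - 15814)*(641 - 18248) + (36 + 6*190))/(32362 + 45260) = (-20588*(-17607) + (36 + 1140))/77622 = (362492916 + 1176)*(1/77622) = 362494092*(1/77622) = 60415682/12937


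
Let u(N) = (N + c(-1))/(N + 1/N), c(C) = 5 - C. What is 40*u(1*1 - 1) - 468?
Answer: -468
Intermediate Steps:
u(N) = (6 + N)/(N + 1/N) (u(N) = (N + (5 - 1*(-1)))/(N + 1/N) = (N + (5 + 1))/(N + 1/N) = (N + 6)/(N + 1/N) = (6 + N)/(N + 1/N))
40*u(1*1 - 1) - 468 = 40*((1*1 - 1)*(6 + (1*1 - 1))/(1 + (1*1 - 1)²)) - 468 = 40*((1 - 1)*(6 + (1 - 1))/(1 + (1 - 1)²)) - 468 = 40*(0*(6 + 0)/(1 + 0²)) - 468 = 40*(0*6/(1 + 0)) - 468 = 40*(0*6/1) - 468 = 40*(0*1*6) - 468 = 40*0 - 468 = 0 - 468 = -468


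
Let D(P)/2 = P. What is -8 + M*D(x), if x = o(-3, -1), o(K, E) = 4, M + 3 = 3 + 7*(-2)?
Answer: -120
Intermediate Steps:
M = -14 (M = -3 + (3 + 7*(-2)) = -3 + (3 - 14) = -3 - 11 = -14)
x = 4
D(P) = 2*P
-8 + M*D(x) = -8 - 28*4 = -8 - 14*8 = -8 - 112 = -120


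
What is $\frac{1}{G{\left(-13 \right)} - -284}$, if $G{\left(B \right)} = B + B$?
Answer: $\frac{1}{258} \approx 0.003876$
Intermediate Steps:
$G{\left(B \right)} = 2 B$
$\frac{1}{G{\left(-13 \right)} - -284} = \frac{1}{2 \left(-13\right) - -284} = \frac{1}{-26 + 284} = \frac{1}{258}$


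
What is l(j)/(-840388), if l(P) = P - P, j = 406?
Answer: 0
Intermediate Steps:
l(P) = 0
l(j)/(-840388) = 0/(-840388) = 0*(-1/840388) = 0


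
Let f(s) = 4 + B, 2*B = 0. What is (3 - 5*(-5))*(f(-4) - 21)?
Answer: -476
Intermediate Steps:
B = 0 (B = (½)*0 = 0)
f(s) = 4 (f(s) = 4 + 0 = 4)
(3 - 5*(-5))*(f(-4) - 21) = (3 - 5*(-5))*(4 - 21) = (3 + 25)*(-17) = 28*(-17) = -476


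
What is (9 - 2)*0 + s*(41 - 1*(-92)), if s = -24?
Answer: -3192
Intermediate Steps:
(9 - 2)*0 + s*(41 - 1*(-92)) = (9 - 2)*0 - 24*(41 - 1*(-92)) = 7*0 - 24*(41 + 92) = 0 - 24*133 = 0 - 3192 = -3192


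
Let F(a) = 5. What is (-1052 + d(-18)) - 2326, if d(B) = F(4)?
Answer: -3373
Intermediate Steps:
d(B) = 5
(-1052 + d(-18)) - 2326 = (-1052 + 5) - 2326 = -1047 - 2326 = -3373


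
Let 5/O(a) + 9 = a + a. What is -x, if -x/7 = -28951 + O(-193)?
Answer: -16009910/79 ≈ -2.0266e+5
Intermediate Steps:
O(a) = 5/(-9 + 2*a) (O(a) = 5/(-9 + (a + a)) = 5/(-9 + 2*a))
x = 16009910/79 (x = -7*(-28951 + 5/(-9 + 2*(-193))) = -7*(-28951 + 5/(-9 - 386)) = -7*(-28951 + 5/(-395)) = -7*(-28951 + 5*(-1/395)) = -7*(-28951 - 1/79) = -7*(-2287130/79) = 16009910/79 ≈ 2.0266e+5)
-x = -1*16009910/79 = -16009910/79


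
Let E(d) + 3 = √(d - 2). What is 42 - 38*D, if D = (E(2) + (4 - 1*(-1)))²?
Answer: -110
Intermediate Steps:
E(d) = -3 + √(-2 + d) (E(d) = -3 + √(d - 2) = -3 + √(-2 + d))
D = 4 (D = ((-3 + √(-2 + 2)) + (4 - 1*(-1)))² = ((-3 + √0) + (4 + 1))² = ((-3 + 0) + 5)² = (-3 + 5)² = 2² = 4)
42 - 38*D = 42 - 38*4 = 42 - 152 = -110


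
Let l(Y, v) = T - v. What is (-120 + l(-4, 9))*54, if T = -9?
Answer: -7452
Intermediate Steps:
l(Y, v) = -9 - v
(-120 + l(-4, 9))*54 = (-120 + (-9 - 1*9))*54 = (-120 + (-9 - 9))*54 = (-120 - 18)*54 = -138*54 = -7452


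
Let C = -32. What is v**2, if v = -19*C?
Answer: 369664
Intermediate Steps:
v = 608 (v = -19*(-32) = 608)
v**2 = 608**2 = 369664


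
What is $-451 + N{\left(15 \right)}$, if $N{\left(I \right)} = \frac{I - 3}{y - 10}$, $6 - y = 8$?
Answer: $-452$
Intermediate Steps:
$y = -2$ ($y = 6 - 8 = -2$)
$N{\left(I \right)} = \frac{1}{4} - \frac{I}{12}$ ($N{\left(I \right)} = \frac{I - 3}{-2 - 10} = \frac{-3 + I}{-12} = \left(-3 + I\right) \left(- \frac{1}{12}\right) = \frac{1}{4} - \frac{I}{12}$)
$-451 + N{\left(15 \right)} = -451 + \left(\frac{1}{4} - \frac{5}{4}\right) = -451 - 1 = -452$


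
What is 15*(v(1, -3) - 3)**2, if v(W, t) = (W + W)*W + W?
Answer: 0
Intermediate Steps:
v(W, t) = W + 2*W**2 (v(W, t) = (2*W)*W + W = 2*W**2 + W = W + 2*W**2)
15*(v(1, -3) - 3)**2 = 15*(1*(1 + 2*1) - 3)**2 = 15*(1*(1 + 2) - 3)**2 = 15*(1*3 - 3)**2 = 15*(3 - 3)**2 = 15*0**2 = 15*0 = 0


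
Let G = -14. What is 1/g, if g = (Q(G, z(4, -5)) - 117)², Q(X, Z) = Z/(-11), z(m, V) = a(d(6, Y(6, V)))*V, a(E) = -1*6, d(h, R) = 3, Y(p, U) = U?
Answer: 121/1734489 ≈ 6.9761e-5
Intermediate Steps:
a(E) = -6
z(m, V) = -6*V
Q(X, Z) = -Z/11 (Q(X, Z) = Z*(-1/11) = -Z/11)
g = 1734489/121 (g = (-(-6)*(-5)/11 - 117)² = (-1/11*30 - 117)² = (-30/11 - 117)² = (-1317/11)² = 1734489/121 ≈ 14335.)
1/g = 1/(1734489/121) = 121/1734489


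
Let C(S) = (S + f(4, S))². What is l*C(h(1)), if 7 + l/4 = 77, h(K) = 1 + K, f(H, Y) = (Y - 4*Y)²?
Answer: 404320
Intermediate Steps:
f(H, Y) = 9*Y² (f(H, Y) = (-3*Y)² = 9*Y²)
C(S) = (S + 9*S²)²
l = 280 (l = -28 + 4*77 = -28 + 308 = 280)
l*C(h(1)) = 280*((1 + 1)²*(1 + 9*(1 + 1))²) = 280*(2²*(1 + 9*2)²) = 280*(4*(1 + 18)²) = 280*(4*19²) = 280*(4*361) = 280*1444 = 404320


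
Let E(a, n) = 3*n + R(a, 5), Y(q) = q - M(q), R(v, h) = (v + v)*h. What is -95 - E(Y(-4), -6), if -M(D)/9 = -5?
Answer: 413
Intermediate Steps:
M(D) = 45 (M(D) = -9*(-5) = 45)
R(v, h) = 2*h*v (R(v, h) = (2*v)*h = 2*h*v)
Y(q) = -45 + q (Y(q) = q - 1*45 = q - 45 = -45 + q)
E(a, n) = 3*n + 10*a (E(a, n) = 3*n + 2*5*a = 3*n + 10*a)
-95 - E(Y(-4), -6) = -95 - (3*(-6) + 10*(-45 - 4)) = -95 - (-18 + 10*(-49)) = -95 - (-18 - 490) = -95 - 1*(-508) = -95 + 508 = 413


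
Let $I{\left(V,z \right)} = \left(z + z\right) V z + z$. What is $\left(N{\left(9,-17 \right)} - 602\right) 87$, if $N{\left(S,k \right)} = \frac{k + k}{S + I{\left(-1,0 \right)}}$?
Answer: $- \frac{158108}{3} \approx -52703.0$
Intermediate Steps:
$I{\left(V,z \right)} = z + 2 V z^{2}$ ($I{\left(V,z \right)} = 2 z V z + z = 2 V z z + z = 2 V z^{2} + z = z + 2 V z^{2}$)
$N{\left(S,k \right)} = \frac{2 k}{S}$ ($N{\left(S,k \right)} = \frac{k + k}{S + 0 \left(1 + 2 \left(-1\right) 0\right)} = \frac{2 k}{S + 0 \left(1 + 0\right)} = \frac{2 k}{S + 0 \cdot 1} = \frac{2 k}{S + 0} = \frac{2 k}{S}$)
$\left(N{\left(9,-17 \right)} - 602\right) 87 = \left(2 \left(-17\right) \frac{1}{9} - 602\right) 87 = \left(- \frac{34}{9} - 602\right) 87 = \left(- \frac{5452}{9}\right) 87 = - \frac{158108}{3}$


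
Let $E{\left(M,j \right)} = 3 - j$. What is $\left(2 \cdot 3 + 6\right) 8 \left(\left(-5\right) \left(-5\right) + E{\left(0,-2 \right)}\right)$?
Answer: $2880$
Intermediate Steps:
$\left(2 \cdot 3 + 6\right) 8 \left(\left(-5\right) \left(-5\right) + E{\left(0,-2 \right)}\right) = \left(2 \cdot 3 + 6\right) 8 \left(\left(-5\right) \left(-5\right) + \left(3 - -2\right)\right) = \left(6 + 6\right) 8 \left(25 + \left(3 + 2\right)\right) = 12 \cdot 8 \left(25 + 5\right) = 96 \cdot 30 = 2880$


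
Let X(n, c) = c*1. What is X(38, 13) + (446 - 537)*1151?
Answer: -104728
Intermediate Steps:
X(n, c) = c
X(38, 13) + (446 - 537)*1151 = 13 + (446 - 537)*1151 = 13 - 91*1151 = 13 - 104741 = -104728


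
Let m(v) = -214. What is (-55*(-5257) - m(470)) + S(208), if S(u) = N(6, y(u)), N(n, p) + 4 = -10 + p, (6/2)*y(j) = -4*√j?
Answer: 289335 - 16*√13/3 ≈ 2.8932e+5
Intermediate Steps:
y(j) = -4*√j/3 (y(j) = (-4*√j)/3 = -4*√j/3)
N(n, p) = -14 + p (N(n, p) = -4 + (-10 + p) = -14 + p)
S(u) = -14 - 4*√u/3
(-55*(-5257) - m(470)) + S(208) = (-55*(-5257) - 1*(-214)) + (-14 - 16*√13/3) = (289135 + 214) + (-14 - 16*√13/3) = 289349 + (-14 - 16*√13/3) = 289335 - 16*√13/3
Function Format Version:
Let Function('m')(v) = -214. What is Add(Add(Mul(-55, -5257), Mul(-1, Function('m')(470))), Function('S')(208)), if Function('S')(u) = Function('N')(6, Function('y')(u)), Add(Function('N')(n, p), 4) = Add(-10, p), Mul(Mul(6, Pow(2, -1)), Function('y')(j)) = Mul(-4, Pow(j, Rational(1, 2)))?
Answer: Add(289335, Mul(Rational(-16, 3), Pow(13, Rational(1, 2)))) ≈ 2.8932e+5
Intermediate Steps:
Function('y')(j) = Mul(Rational(-4, 3), Pow(j, Rational(1, 2))) (Function('y')(j) = Mul(Rational(1, 3), Mul(-4, Pow(j, Rational(1, 2)))) = Mul(Rational(-4, 3), Pow(j, Rational(1, 2))))
Function('N')(n, p) = Add(-14, p) (Function('N')(n, p) = Add(-4, Add(-10, p)) = Add(-14, p))
Function('S')(u) = Add(-14, Mul(Rational(-4, 3), Pow(u, Rational(1, 2))))
Add(Add(Mul(-55, -5257), Mul(-1, Function('m')(470))), Function('S')(208)) = Add(Add(Mul(-55, -5257), Mul(-1, -214)), Add(-14, Mul(Rational(-4, 3), Pow(208, Rational(1, 2))))) = Add(Add(289135, 214), Add(-14, Mul(Rational(-4, 3), Mul(4, Pow(13, Rational(1, 2)))))) = Add(289349, Add(-14, Mul(Rational(-16, 3), Pow(13, Rational(1, 2))))) = Add(289335, Mul(Rational(-16, 3), Pow(13, Rational(1, 2))))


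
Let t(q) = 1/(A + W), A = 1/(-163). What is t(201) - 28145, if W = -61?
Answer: -279874043/9944 ≈ -28145.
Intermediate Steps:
A = -1/163 ≈ -0.0061350
t(q) = -163/9944 (t(q) = 1/(-1/163 - 61) = 1/(-9944/163) = -163/9944)
t(201) - 28145 = -163/9944 - 28145 = -279874043/9944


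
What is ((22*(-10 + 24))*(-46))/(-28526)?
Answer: 7084/14263 ≈ 0.49667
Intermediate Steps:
((22*(-10 + 24))*(-46))/(-28526) = ((22*14)*(-46))*(-1/28526) = (308*(-46))*(-1/28526) = -14168*(-1/28526) = 7084/14263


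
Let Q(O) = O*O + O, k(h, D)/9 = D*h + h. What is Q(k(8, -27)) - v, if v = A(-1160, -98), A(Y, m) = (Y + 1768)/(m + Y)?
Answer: 2203080352/629 ≈ 3.5025e+6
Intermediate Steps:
k(h, D) = 9*h + 9*D*h (k(h, D) = 9*(D*h + h) = 9*(h + D*h) = 9*h + 9*D*h)
A(Y, m) = (1768 + Y)/(Y + m)
Q(O) = O + O² (Q(O) = O² + O = O + O²)
v = -304/629 (v = (1768 - 1160)/(-1160 - 98) = 608/(-1258) = -1/1258*608 = -304/629 ≈ -0.48331)
Q(k(8, -27)) - v = (9*8*(1 - 27))*(1 + 9*8*(1 - 27)) - 1*(-304/629) = (9*8*(-26))*(1 + 9*8*(-26)) + 304/629 = -1872*(1 - 1872) + 304/629 = -1872*(-1871) + 304/629 = 3502512 + 304/629 = 2203080352/629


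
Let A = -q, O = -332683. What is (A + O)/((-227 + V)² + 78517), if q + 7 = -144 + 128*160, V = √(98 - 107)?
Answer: -45904621444/16911476413 - 480802344*I/16911476413 ≈ -2.7144 - 0.028431*I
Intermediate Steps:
V = 3*I (V = √(-9) = 3*I ≈ 3.0*I)
q = 20329 (q = -7 + (-144 + 128*160) = -7 + (-144 + 20480) = -7 + 20336 = 20329)
A = -20329 (A = -1*20329 = -20329)
(A + O)/((-227 + V)² + 78517) = (-20329 - 332683)/((-227 + 3*I)² + 78517) = -353012/(78517 + (-227 + 3*I)²)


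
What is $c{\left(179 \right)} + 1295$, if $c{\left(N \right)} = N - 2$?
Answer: $1472$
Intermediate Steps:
$c{\left(N \right)} = -2 + N$
$c{\left(179 \right)} + 1295 = \left(-2 + 179\right) + 1295 = 177 + 1295 = 1472$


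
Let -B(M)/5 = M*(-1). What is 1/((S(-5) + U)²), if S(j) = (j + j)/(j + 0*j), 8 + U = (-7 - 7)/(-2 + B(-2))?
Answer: 36/841 ≈ 0.042806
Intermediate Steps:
B(M) = 5*M (B(M) = -5*M*(-1) = -(-5)*M = 5*M)
U = -41/6 (U = -8 + (-7 - 7)/(-2 + 5*(-2)) = -8 - 14/(-2 - 10) = -8 - 14/(-12) = -8 - 14*(-1/12) = -8 + 7/6 = -41/6 ≈ -6.8333)
S(j) = 2 (S(j) = (2*j)/(j + 0) = (2*j)/j = 2)
1/((S(-5) + U)²) = 1/((2 - 41/6)²) = 1/((-29/6)²) = 1/(841/36) = 36/841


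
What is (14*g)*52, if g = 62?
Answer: 45136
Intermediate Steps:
(14*g)*52 = (14*62)*52 = 868*52 = 45136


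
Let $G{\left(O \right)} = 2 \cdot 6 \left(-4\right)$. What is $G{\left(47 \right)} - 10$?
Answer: $-58$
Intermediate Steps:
$G{\left(O \right)} = -48$ ($G{\left(O \right)} = 12 \left(-4\right) = -48$)
$G{\left(47 \right)} - 10 = -48 - 10 = -58$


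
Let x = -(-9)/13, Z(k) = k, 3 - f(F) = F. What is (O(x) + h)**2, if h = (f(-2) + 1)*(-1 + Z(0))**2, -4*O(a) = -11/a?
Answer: 128881/1296 ≈ 99.445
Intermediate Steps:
f(F) = 3 - F
x = 9/13 (x = -(-9)/13 = -1*(-9/13) = 9/13 ≈ 0.69231)
O(a) = 11/(4*a) (O(a) = -(-11)/(4*a) = 11/(4*a))
h = 6 (h = ((3 - 1*(-2)) + 1)*(-1 + 0)**2 = ((3 + 2) + 1)*(-1)**2 = (5 + 1)*1 = 6*1 = 6)
(O(x) + h)**2 = (11/(4*(9/13)) + 6)**2 = ((11/4)*(13/9) + 6)**2 = (143/36 + 6)**2 = (359/36)**2 = 128881/1296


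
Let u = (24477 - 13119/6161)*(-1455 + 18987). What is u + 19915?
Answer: 2643767331011/6161 ≈ 4.2911e+8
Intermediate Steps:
u = 2643644634696/6161 (u = (24477 - 13119*1/6161)*17532 = (24477 - 13119/6161)*17532 = (150789678/6161)*17532 = 2643644634696/6161 ≈ 4.2909e+8)
u + 19915 = 2643644634696/6161 + 19915 = 2643767331011/6161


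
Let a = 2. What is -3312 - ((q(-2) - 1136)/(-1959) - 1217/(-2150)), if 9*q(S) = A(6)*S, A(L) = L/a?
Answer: -41863425409/12635550 ≈ -3313.1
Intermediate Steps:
A(L) = L/2
q(S) = S/3 (q(S) = (((1/2)*6)*S)/9 = (3*S)/9 = S/3)
-3312 - ((q(-2) - 1136)/(-1959) - 1217/(-2150)) = -3312 - (((1/3)*(-2) - 1136)/(-1959) - 1217/(-2150)) = -3312 - ((-2/3 - 1136)*(-1/1959) - 1217*(-1/2150)) = -3312 - (-3410/3*(-1/1959) + 1217/2150) = -3312 - (3410/5877 + 1217/2150) = -3312 - 1*14483809/12635550 = -3312 - 14483809/12635550 = -41863425409/12635550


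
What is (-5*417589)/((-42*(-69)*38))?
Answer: -2087945/110124 ≈ -18.960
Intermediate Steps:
(-5*417589)/((-42*(-69)*38)) = -2087945/(2898*38) = -2087945/110124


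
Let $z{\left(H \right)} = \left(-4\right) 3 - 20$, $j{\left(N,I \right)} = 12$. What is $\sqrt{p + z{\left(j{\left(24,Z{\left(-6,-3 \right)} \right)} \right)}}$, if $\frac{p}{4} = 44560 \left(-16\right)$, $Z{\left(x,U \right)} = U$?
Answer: $4 i \sqrt{178242} \approx 1688.7 i$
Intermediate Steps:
$z{\left(H \right)} = -32$ ($z{\left(H \right)} = -12 - 20 = -32$)
$p = -2851840$ ($p = 4 \cdot 44560 \left(-16\right) = 4 \left(-712960\right) = -2851840$)
$\sqrt{p + z{\left(j{\left(24,Z{\left(-6,-3 \right)} \right)} \right)}} = \sqrt{-2851840 - 32} = \sqrt{-2851872} = 4 i \sqrt{178242}$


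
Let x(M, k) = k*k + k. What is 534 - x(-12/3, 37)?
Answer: -872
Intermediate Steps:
x(M, k) = k + k² (x(M, k) = k² + k = k + k²)
534 - x(-12/3, 37) = 534 - 37*(1 + 37) = 534 - 37*38 = 534 - 1*1406 = 534 - 1406 = -872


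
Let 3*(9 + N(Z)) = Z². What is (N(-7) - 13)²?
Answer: 289/9 ≈ 32.111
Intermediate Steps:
N(Z) = -9 + Z²/3
(N(-7) - 13)² = ((-9 + (⅓)*(-7)²) - 13)² = ((-9 + (⅓)*49) - 13)² = ((-9 + 49/3) - 13)² = (22/3 - 13)² = (-17/3)² = 289/9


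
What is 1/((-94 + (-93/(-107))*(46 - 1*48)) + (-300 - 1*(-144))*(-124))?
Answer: 107/2059564 ≈ 5.1953e-5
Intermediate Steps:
1/((-94 + (-93/(-107))*(46 - 1*48)) + (-300 - 1*(-144))*(-124)) = 1/((-94 + (-93*(-1/107))*(46 - 48)) + (-300 + 144)*(-124)) = 1/((-94 + (93/107)*(-2)) - 156*(-124)) = 1/((-94 - 186/107) + 19344) = 1/(-10244/107 + 19344) = 1/(2059564/107) = 107/2059564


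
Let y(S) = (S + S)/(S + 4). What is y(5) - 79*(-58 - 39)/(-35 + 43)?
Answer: 69047/72 ≈ 958.99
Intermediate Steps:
y(S) = 2*S/(4 + S) (y(S) = (2*S)/(4 + S) = 2*S/(4 + S))
y(5) - 79*(-58 - 39)/(-35 + 43) = 2*5/(4 + 5) - 79*(-58 - 39)/(-35 + 43) = 2*5/9 - (-7663)/8 = 2*5*(⅑) - (-7663)/8 = 10/9 - 79*(-97/8) = 10/9 + 7663/8 = 69047/72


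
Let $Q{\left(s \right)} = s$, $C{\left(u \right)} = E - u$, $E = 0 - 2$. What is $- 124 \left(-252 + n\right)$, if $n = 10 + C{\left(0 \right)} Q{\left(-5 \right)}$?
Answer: $28768$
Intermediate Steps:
$E = -2$ ($E = 0 - 2 = -2$)
$C{\left(u \right)} = -2 - u$
$n = 20$ ($n = 10 + \left(-2 - 0\right) \left(-5\right) = 10 + \left(-2 + 0\right) \left(-5\right) = 10 - -10 = 10 + 10 = 20$)
$- 124 \left(-252 + n\right) = - 124 \left(-252 + 20\right) = \left(-124\right) \left(-232\right) = 28768$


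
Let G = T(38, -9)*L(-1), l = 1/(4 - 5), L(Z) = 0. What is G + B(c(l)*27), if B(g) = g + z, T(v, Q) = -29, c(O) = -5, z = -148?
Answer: -283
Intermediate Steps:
l = -1 (l = 1/(-1) = -1)
B(g) = -148 + g (B(g) = g - 148 = -148 + g)
G = 0 (G = -29*0 = 0)
G + B(c(l)*27) = 0 + (-148 - 5*27) = 0 + (-148 - 135) = 0 - 283 = -283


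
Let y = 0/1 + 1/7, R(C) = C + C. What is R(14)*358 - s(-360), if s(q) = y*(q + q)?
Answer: 70888/7 ≈ 10127.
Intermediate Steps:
R(C) = 2*C
y = ⅐ (y = 0*1 + 1*(⅐) = 0 + ⅐ = ⅐ ≈ 0.14286)
s(q) = 2*q/7 (s(q) = (q + q)/7 = (2*q)/7 = 2*q/7)
R(14)*358 - s(-360) = (2*14)*358 - 2*(-360)/7 = 28*358 - 1*(-720/7) = 10024 + 720/7 = 70888/7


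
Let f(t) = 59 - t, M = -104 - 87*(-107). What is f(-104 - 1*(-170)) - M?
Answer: -9212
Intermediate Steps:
M = 9205 (M = -104 + 9309 = 9205)
f(-104 - 1*(-170)) - M = (59 - (-104 - 1*(-170))) - 1*9205 = (59 - (-104 + 170)) - 9205 = (59 - 1*66) - 9205 = (59 - 66) - 9205 = -7 - 9205 = -9212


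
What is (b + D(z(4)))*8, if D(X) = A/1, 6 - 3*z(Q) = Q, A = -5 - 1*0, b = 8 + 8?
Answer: 88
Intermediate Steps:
b = 16
A = -5 (A = -5 + 0 = -5)
z(Q) = 2 - Q/3
D(X) = -5 (D(X) = -5/1 = -5*1 = -5)
(b + D(z(4)))*8 = (16 - 5)*8 = 11*8 = 88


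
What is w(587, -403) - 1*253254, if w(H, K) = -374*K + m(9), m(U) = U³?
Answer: -101803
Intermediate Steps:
w(H, K) = 729 - 374*K (w(H, K) = -374*K + 9³ = -374*K + 729 = 729 - 374*K)
w(587, -403) - 1*253254 = (729 - 374*(-403)) - 1*253254 = (729 + 150722) - 253254 = 151451 - 253254 = -101803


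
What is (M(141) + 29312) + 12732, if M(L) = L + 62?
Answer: 42247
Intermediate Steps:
M(L) = 62 + L
(M(141) + 29312) + 12732 = ((62 + 141) + 29312) + 12732 = (203 + 29312) + 12732 = 29515 + 12732 = 42247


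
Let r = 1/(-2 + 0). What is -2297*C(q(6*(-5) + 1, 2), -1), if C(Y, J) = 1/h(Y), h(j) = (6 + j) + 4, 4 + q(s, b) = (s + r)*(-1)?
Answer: -4594/71 ≈ -64.704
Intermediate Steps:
r = -½ (r = 1/(-2) = -½ ≈ -0.50000)
q(s, b) = -7/2 - s (q(s, b) = -4 + (s - ½)*(-1) = -4 + (-½ + s)*(-1) = -4 + (½ - s) = -7/2 - s)
h(j) = 10 + j
C(Y, J) = 1/(10 + Y)
-2297*C(q(6*(-5) + 1, 2), -1) = -2297/(10 + (-7/2 - (6*(-5) + 1))) = -2297/(10 + (-7/2 - (-30 + 1))) = -2297/(10 + (-7/2 - 1*(-29))) = -2297/(10 + (-7/2 + 29)) = -2297/(10 + 51/2) = -2297/71/2 = -2297*2/71 = -4594/71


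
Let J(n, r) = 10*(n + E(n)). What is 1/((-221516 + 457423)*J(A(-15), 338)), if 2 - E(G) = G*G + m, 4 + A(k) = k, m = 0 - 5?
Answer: -1/879933110 ≈ -1.1364e-9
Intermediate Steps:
m = -5
A(k) = -4 + k
E(G) = 7 - G**2 (E(G) = 2 - (G*G - 5) = 2 - (G**2 - 5) = 2 - (-5 + G**2) = 2 + (5 - G**2) = 7 - G**2)
J(n, r) = 70 - 10*n**2 + 10*n (J(n, r) = 10*(n + (7 - n**2)) = 10*(7 + n - n**2) = 70 - 10*n**2 + 10*n)
1/((-221516 + 457423)*J(A(-15), 338)) = 1/((-221516 + 457423)*(70 - 10*(-4 - 15)**2 + 10*(-4 - 15))) = 1/(235907*(70 - 10*(-19)**2 + 10*(-19))) = 1/(235907*(70 - 10*361 - 190)) = 1/(235907*(70 - 3610 - 190)) = (1/235907)/(-3730) = (1/235907)*(-1/3730) = -1/879933110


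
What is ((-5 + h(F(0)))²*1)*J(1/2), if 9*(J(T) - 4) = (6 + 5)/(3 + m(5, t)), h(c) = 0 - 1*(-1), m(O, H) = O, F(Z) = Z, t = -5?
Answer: 598/9 ≈ 66.444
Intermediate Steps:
h(c) = 1 (h(c) = 0 + 1 = 1)
J(T) = 299/72 (J(T) = 4 + ((6 + 5)/(3 + 5))/9 = 4 + (11/8)/9 = 4 + (11*(⅛))/9 = 4 + (⅑)*(11/8) = 4 + 11/72 = 299/72)
((-5 + h(F(0)))²*1)*J(1/2) = ((-5 + 1)²*1)*(299/72) = ((-4)²*1)*(299/72) = (16*1)*(299/72) = 16*(299/72) = 598/9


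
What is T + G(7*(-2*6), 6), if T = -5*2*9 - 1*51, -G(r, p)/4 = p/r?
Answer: -985/7 ≈ -140.71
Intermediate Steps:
G(r, p) = -4*p/r
T = -141 (T = -10*9 - 51 = -90 - 51 = -141)
T + G(7*(-2*6), 6) = -141 - 4*6/7*(-2*6) = -141 - 4*6/7*(-12) = -141 - 4*6/(-84) = -141 - 4*6*(-1/84) = -141 + 2/7 = -985/7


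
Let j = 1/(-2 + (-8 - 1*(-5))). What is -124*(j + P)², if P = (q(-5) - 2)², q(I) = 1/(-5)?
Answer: -1668544/625 ≈ -2669.7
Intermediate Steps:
q(I) = -⅕
j = -⅕ (j = 1/(-2 + (-8 + 5)) = 1/(-2 - 3) = 1/(-5) = -⅕ ≈ -0.20000)
P = 121/25 (P = (-⅕ - 2)² = (-11/5)² = 121/25 ≈ 4.8400)
-124*(j + P)² = -124*(-⅕ + 121/25)² = -124*(116/25)² = -124*13456/625 = -1668544/625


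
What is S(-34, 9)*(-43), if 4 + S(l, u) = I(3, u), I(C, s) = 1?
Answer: 129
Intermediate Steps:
S(l, u) = -3 (S(l, u) = -4 + 1 = -3)
S(-34, 9)*(-43) = -3*(-43) = 129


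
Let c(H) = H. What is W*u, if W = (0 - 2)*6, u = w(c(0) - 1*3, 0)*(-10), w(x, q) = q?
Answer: 0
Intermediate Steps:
u = 0 (u = 0*(-10) = 0)
W = -12 (W = -2*6 = -12)
W*u = -12*0 = 0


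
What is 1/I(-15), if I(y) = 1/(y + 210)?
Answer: 195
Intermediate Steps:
I(y) = 1/(210 + y)
1/I(-15) = 1/(1/(210 - 15)) = 1/(1/195) = 195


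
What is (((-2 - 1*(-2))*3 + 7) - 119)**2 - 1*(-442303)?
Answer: 454847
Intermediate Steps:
(((-2 - 1*(-2))*3 + 7) - 119)**2 - 1*(-442303) = (((-2 + 2)*3 + 7) - 119)**2 + 442303 = ((0*3 + 7) - 119)**2 + 442303 = ((0 + 7) - 119)**2 + 442303 = (7 - 119)**2 + 442303 = (-112)**2 + 442303 = 12544 + 442303 = 454847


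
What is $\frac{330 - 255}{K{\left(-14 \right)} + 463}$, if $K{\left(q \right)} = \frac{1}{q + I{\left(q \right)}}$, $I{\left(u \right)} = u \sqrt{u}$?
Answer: $\frac{34030150}{210077299} - \frac{350 i \sqrt{14}}{210077299} \approx 0.16199 - 6.2338 \cdot 10^{-6} i$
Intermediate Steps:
$I{\left(u \right)} = u^{\frac{3}{2}}$
$K{\left(q \right)} = \frac{1}{q + q^{\frac{3}{2}}}$
$\frac{330 - 255}{K{\left(-14 \right)} + 463} = \frac{330 - 255}{\frac{1}{-14 + \left(-14\right)^{\frac{3}{2}}} + 463} = \frac{75}{\frac{1}{-14 - 14 i \sqrt{14}} + 463} = \frac{75}{463 + \frac{1}{-14 - 14 i \sqrt{14}}}$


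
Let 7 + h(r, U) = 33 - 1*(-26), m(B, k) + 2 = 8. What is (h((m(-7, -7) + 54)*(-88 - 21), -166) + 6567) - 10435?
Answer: -3816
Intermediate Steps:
m(B, k) = 6 (m(B, k) = -2 + 8 = 6)
h(r, U) = 52 (h(r, U) = -7 + (33 - 1*(-26)) = -7 + (33 + 26) = -7 + 59 = 52)
(h((m(-7, -7) + 54)*(-88 - 21), -166) + 6567) - 10435 = (52 + 6567) - 10435 = 6619 - 10435 = -3816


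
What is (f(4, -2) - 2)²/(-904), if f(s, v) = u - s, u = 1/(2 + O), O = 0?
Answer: -121/3616 ≈ -0.033462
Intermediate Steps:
u = ½ (u = 1/(2 + 0) = 1/2 = ½ ≈ 0.50000)
f(s, v) = ½ - s
(f(4, -2) - 2)²/(-904) = ((½ - 1*4) - 2)²/(-904) = ((½ - 4) - 2)²*(-1/904) = (-7/2 - 2)²*(-1/904) = (-11/2)²*(-1/904) = (121/4)*(-1/904) = -121/3616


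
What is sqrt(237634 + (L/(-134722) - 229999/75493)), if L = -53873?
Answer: 5*sqrt(8125849478331714748430)/924597086 ≈ 487.47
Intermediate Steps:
sqrt(237634 + (L/(-134722) - 229999/75493)) = sqrt(237634 + (-53873/(-134722) - 229999/75493)) = sqrt(237634 + (-53873*(-1/134722) - 229999*1/75493)) = sqrt(237634 + (53873/134722 - 20909/6863)) = sqrt(237634 - 2447171899/924597086) = sqrt(219713256762625/924597086) = 5*sqrt(8125849478331714748430)/924597086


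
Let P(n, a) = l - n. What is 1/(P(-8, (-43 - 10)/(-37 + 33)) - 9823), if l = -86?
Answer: -1/9901 ≈ -0.00010100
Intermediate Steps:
P(n, a) = -86 - n
1/(P(-8, (-43 - 10)/(-37 + 33)) - 9823) = 1/((-86 - 1*(-8)) - 9823) = 1/((-86 + 8) - 9823) = 1/(-78 - 9823) = 1/(-9901) = -1/9901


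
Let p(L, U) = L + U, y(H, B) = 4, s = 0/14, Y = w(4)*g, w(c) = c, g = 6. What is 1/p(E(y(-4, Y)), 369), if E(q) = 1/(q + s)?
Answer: 4/1477 ≈ 0.0027082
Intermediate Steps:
Y = 24 (Y = 4*6 = 24)
s = 0 (s = 0*(1/14) = 0)
E(q) = 1/q (E(q) = 1/(q + 0) = 1/q)
1/p(E(y(-4, Y)), 369) = 1/(1/4 + 369) = 1/(¼ + 369) = 1/(1477/4) = 4/1477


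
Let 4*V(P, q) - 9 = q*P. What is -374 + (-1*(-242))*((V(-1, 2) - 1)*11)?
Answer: 3245/2 ≈ 1622.5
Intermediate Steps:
V(P, q) = 9/4 + P*q/4 (V(P, q) = 9/4 + (q*P)/4 = 9/4 + (P*q)/4 = 9/4 + P*q/4)
-374 + (-1*(-242))*((V(-1, 2) - 1)*11) = -374 + (-1*(-242))*(((9/4 + (¼)*(-1)*2) - 1)*11) = -374 + 242*(((9/4 - ½) - 1)*11) = -374 + 242*((7/4 - 1)*11) = -374 + 242*((¾)*11) = -374 + 242*(33/4) = -374 + 3993/2 = 3245/2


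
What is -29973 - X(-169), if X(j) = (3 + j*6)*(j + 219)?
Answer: 20577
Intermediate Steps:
X(j) = (3 + 6*j)*(219 + j)
-29973 - X(-169) = -29973 - (657 + 6*(-169)**2 + 1317*(-169)) = -29973 - (657 + 6*28561 - 222573) = -29973 - (657 + 171366 - 222573) = -29973 - 1*(-50550) = -29973 + 50550 = 20577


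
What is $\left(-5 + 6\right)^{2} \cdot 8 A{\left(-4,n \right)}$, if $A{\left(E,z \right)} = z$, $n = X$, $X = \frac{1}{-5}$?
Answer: $- \frac{8}{5} \approx -1.6$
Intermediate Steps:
$X = - \frac{1}{5} \approx -0.2$
$n = - \frac{1}{5} \approx -0.2$
$\left(-5 + 6\right)^{2} \cdot 8 A{\left(-4,n \right)} = \left(-5 + 6\right)^{2} \cdot 8 \left(- \frac{1}{5}\right) = 1^{2} \cdot 8 \left(- \frac{1}{5}\right) = 1 \cdot 8 \left(- \frac{1}{5}\right) = 8 \left(- \frac{1}{5}\right) = - \frac{8}{5}$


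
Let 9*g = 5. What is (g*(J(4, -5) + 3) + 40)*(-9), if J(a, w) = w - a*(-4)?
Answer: -430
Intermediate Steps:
g = 5/9 (g = (⅑)*5 = 5/9 ≈ 0.55556)
J(a, w) = w + 4*a (J(a, w) = w - (-4)*a = w + 4*a)
(g*(J(4, -5) + 3) + 40)*(-9) = (5*((-5 + 4*4) + 3)/9 + 40)*(-9) = (5*((-5 + 16) + 3)/9 + 40)*(-9) = (5*(11 + 3)/9 + 40)*(-9) = ((5/9)*14 + 40)*(-9) = (70/9 + 40)*(-9) = (430/9)*(-9) = -430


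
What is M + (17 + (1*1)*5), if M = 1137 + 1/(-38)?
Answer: 44041/38 ≈ 1159.0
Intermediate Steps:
M = 43205/38 (M = 1137 - 1/38 = 43205/38 ≈ 1137.0)
M + (17 + (1*1)*5) = 43205/38 + (17 + (1*1)*5) = 43205/38 + (17 + 1*5) = 43205/38 + (17 + 5) = 43205/38 + 22 = 44041/38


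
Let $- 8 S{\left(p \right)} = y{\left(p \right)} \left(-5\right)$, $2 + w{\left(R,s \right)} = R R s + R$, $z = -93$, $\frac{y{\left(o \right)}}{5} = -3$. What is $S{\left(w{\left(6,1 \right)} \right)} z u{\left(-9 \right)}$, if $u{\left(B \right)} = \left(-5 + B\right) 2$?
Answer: $- \frac{48825}{2} \approx -24413.0$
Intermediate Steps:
$u{\left(B \right)} = -10 + 2 B$
$y{\left(o \right)} = -15$ ($y{\left(o \right)} = 5 \left(-3\right) = -15$)
$w{\left(R,s \right)} = -2 + R + s R^{2}$ ($w{\left(R,s \right)} = -2 + \left(R R s + R\right) = -2 + \left(R^{2} s + R\right) = -2 + \left(s R^{2} + R\right) = -2 + \left(R + s R^{2}\right) = -2 + R + s R^{2}$)
$S{\left(p \right)} = - \frac{75}{8}$ ($S{\left(p \right)} = - \frac{\left(-15\right) \left(-5\right)}{8} = \left(- \frac{1}{8}\right) 75 = - \frac{75}{8}$)
$S{\left(w{\left(6,1 \right)} \right)} z u{\left(-9 \right)} = \left(- \frac{75}{8}\right) \left(-93\right) \left(-10 + 2 \left(-9\right)\right) = \frac{6975 \left(-10 - 18\right)}{8} = \frac{6975}{8} \left(-28\right) = - \frac{48825}{2}$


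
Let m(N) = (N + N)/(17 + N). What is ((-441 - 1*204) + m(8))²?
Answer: 259499881/625 ≈ 4.1520e+5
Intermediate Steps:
m(N) = 2*N/(17 + N) (m(N) = (2*N)/(17 + N) = 2*N/(17 + N))
((-441 - 1*204) + m(8))² = ((-441 - 1*204) + 2*8/(17 + 8))² = ((-441 - 204) + 2*8/25)² = (-645 + 2*8*(1/25))² = (-645 + 16/25)² = (-16109/25)² = 259499881/625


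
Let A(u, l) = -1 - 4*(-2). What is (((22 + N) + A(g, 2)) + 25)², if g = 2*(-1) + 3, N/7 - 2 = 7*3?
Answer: 46225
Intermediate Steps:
N = 161 (N = 14 + 7*(7*3) = 14 + 7*21 = 14 + 147 = 161)
g = 1 (g = -2 + 3 = 1)
A(u, l) = 7 (A(u, l) = -1 + 8 = 7)
(((22 + N) + A(g, 2)) + 25)² = (((22 + 161) + 7) + 25)² = ((183 + 7) + 25)² = (190 + 25)² = 215² = 46225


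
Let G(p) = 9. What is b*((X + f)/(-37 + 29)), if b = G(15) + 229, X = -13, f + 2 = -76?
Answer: 10829/4 ≈ 2707.3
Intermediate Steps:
f = -78 (f = -2 - 76 = -78)
b = 238 (b = 9 + 229 = 238)
b*((X + f)/(-37 + 29)) = 238*((-13 - 78)/(-37 + 29)) = 238*(-91/(-8)) = 238*(-91*(-1/8)) = 238*(91/8) = 10829/4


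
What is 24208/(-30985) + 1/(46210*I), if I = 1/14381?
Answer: -134611279/286363370 ≈ -0.47007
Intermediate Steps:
I = 1/14381 ≈ 6.9536e-5
24208/(-30985) + 1/(46210*I) = 24208/(-30985) + 1/(46210*(1/14381)) = 24208*(-1/30985) + (1/46210)*14381 = -24208/30985 + 14381/46210 = -134611279/286363370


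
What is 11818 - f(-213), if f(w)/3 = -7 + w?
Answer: 12478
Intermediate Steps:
f(w) = -21 + 3*w (f(w) = 3*(-7 + w) = -21 + 3*w)
11818 - f(-213) = 11818 - (-21 + 3*(-213)) = 11818 - (-21 - 639) = 11818 - 1*(-660) = 11818 + 660 = 12478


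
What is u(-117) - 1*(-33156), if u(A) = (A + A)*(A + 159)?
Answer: 23328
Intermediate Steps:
u(A) = 2*A*(159 + A) (u(A) = (2*A)*(159 + A) = 2*A*(159 + A))
u(-117) - 1*(-33156) = 2*(-117)*(159 - 117) - 1*(-33156) = 2*(-117)*42 + 33156 = -9828 + 33156 = 23328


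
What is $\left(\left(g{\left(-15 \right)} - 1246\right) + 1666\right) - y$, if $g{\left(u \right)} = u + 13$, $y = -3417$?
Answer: $3835$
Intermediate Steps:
$g{\left(u \right)} = 13 + u$
$\left(\left(g{\left(-15 \right)} - 1246\right) + 1666\right) - y = \left(\left(\left(13 - 15\right) - 1246\right) + 1666\right) - -3417 = \left(\left(-2 - 1246\right) + 1666\right) + 3417 = \left(-1248 + 1666\right) + 3417 = 418 + 3417 = 3835$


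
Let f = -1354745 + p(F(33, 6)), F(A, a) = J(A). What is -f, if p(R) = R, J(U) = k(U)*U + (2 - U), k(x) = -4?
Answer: 1354908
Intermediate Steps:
J(U) = 2 - 5*U (J(U) = -4*U + (2 - U) = 2 - 5*U)
F(A, a) = 2 - 5*A
f = -1354908 (f = -1354745 + (2 - 5*33) = -1354745 + (2 - 165) = -1354745 - 163 = -1354908)
-f = -1*(-1354908) = 1354908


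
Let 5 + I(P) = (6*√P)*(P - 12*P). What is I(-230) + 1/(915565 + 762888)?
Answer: -8392264/1678453 + 15180*I*√230 ≈ -5.0 + 2.3022e+5*I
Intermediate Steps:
I(P) = -5 - 66*P^(3/2) (I(P) = -5 + (6*√P)*(P - 12*P) = -5 + (6*√P)*(-11*P) = -5 - 66*P^(3/2))
I(-230) + 1/(915565 + 762888) = (-5 - (-15180)*I*√230) + 1/(915565 + 762888) = (-5 - (-15180)*I*√230) + 1/1678453 = (-5 + 15180*I*√230) + 1/1678453 = -8392264/1678453 + 15180*I*√230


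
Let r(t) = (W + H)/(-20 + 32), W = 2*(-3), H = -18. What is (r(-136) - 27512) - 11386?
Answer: -38900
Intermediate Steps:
W = -6
r(t) = -2 (r(t) = (-6 - 18)/(-20 + 32) = -24/12 = -24*1/12 = -2)
(r(-136) - 27512) - 11386 = (-2 - 27512) - 11386 = -27514 - 11386 = -38900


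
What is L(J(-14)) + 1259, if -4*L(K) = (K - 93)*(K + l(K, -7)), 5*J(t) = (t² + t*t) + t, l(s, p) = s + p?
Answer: 188627/100 ≈ 1886.3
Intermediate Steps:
l(s, p) = p + s
J(t) = t/5 + 2*t²/5 (J(t) = ((t² + t*t) + t)/5 = ((t² + t²) + t)/5 = (2*t² + t)/5 = (t + 2*t²)/5 = t/5 + 2*t²/5)
L(K) = -(-93 + K)*(-7 + 2*K)/4 (L(K) = -(K - 93)*(K + (-7 + K))/4 = -(-93 + K)*(-7 + 2*K)/4)
L(J(-14)) + 1259 = (-651/4 - 196*(1 + 2*(-14))²/25/2 + 193*((⅕)*(-14)*(1 + 2*(-14)))/4) + 1259 = (-651/4 - 196*(1 - 28)²/25/2 + 193*((⅕)*(-14)*(1 - 28))/4) + 1259 = (-651/4 - ((⅕)*(-14)*(-27))²/2 + 193*((⅕)*(-14)*(-27))/4) + 1259 = (-651/4 - (378/5)²/2 + (193/4)*(378/5)) + 1259 = (-651/4 - ½*142884/25 + 36477/10) + 1259 = (-651/4 - 71442/25 + 36477/10) + 1259 = 62727/100 + 1259 = 188627/100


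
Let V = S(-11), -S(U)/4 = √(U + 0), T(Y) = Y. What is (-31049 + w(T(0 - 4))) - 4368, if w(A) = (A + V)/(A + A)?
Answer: -70833/2 + I*√11/2 ≈ -35417.0 + 1.6583*I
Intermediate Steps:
S(U) = -4*√U (S(U) = -4*√(U + 0) = -4*√U)
V = -4*I*√11 ≈ -13.266*I
w(A) = (A - 4*I*√11)/(2*A) (w(A) = (A - 4*I*√11)/(A + A) = (A - 4*I*√11)/((2*A)) = (A - 4*I*√11)*(1/(2*A)) = (A - 4*I*√11)/(2*A))
(-31049 + w(T(0 - 4))) - 4368 = (-31049 + ((0 - 4) - 4*I*√11)/(2*(0 - 4))) - 4368 = (-31049 + (½)*(-4 - 4*I*√11)/(-4)) - 4368 = (-31049 + (½)*(-¼)*(-4 - 4*I*√11)) - 4368 = (-31049 + (½ + I*√11/2)) - 4368 = (-62097/2 + I*√11/2) - 4368 = -70833/2 + I*√11/2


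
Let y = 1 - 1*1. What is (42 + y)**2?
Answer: 1764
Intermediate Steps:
y = 0 (y = 1 - 1 = 0)
(42 + y)**2 = (42 + 0)**2 = 42**2 = 1764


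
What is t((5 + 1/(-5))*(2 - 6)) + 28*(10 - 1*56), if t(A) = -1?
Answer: -1289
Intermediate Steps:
t((5 + 1/(-5))*(2 - 6)) + 28*(10 - 1*56) = -1 + 28*(10 - 1*56) = -1 + 28*(10 - 56) = -1 + 28*(-46) = -1 - 1288 = -1289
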